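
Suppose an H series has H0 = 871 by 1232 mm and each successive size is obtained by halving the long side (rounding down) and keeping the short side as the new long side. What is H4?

H1: ⌊1232/2⌋ × 871 = 616 × 871 mm
H2: ⌊871/2⌋ × 616 = 435 × 616 mm
H3: ⌊616/2⌋ × 435 = 308 × 435 mm
H4: ⌊435/2⌋ × 308 = 217 × 308 mm

217 × 308 mm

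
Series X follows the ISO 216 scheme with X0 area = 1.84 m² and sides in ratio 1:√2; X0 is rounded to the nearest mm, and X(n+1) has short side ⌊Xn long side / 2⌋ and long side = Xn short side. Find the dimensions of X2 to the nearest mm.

Let X0's short side be w mm. w · w√2 = 1.84 m² = 1,840,000 mm², so w ≈ 1140.6 mm and w√2 ≈ 1613.1 mm → X0 = 1141 × 1613 mm.
X1: ⌊1613/2⌋ × 1141 = 806 × 1141 mm
X2: ⌊1141/2⌋ × 806 = 570 × 806 mm

570 × 806 mm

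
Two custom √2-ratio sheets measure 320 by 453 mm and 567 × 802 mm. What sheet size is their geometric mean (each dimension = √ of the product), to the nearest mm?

Short side: √(320 · 567) = √181440 ≈ 426.0 → 426 mm
Long side: √(453 · 802) = √363306 ≈ 602.7 → 603 mm

426 × 603 mm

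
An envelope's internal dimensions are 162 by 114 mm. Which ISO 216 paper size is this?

C6 (114 × 162 mm)

Aspect ratio 162/114 ≈ 1.421 — close to the ISO √2 ≈ 1.414.
In the C-series (envelope sizes, between A and B): C6 = 114 × 162 mm.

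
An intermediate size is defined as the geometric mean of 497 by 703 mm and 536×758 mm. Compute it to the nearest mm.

Short side: √(497 · 536) = √266392 ≈ 516.1 → 516 mm
Long side: √(703 · 758) = √532874 ≈ 730.0 → 730 mm

516 × 730 mm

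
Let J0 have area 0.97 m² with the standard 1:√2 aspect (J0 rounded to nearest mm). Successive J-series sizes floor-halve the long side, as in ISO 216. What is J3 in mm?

Let J0's short side be w mm. w · w√2 = 0.97 m² = 970,000 mm², so w ≈ 828.2 mm and w√2 ≈ 1171.2 mm → J0 = 828 × 1171 mm.
J1: ⌊1171/2⌋ × 828 = 585 × 828 mm
J2: ⌊828/2⌋ × 585 = 414 × 585 mm
J3: ⌊585/2⌋ × 414 = 292 × 414 mm

292 × 414 mm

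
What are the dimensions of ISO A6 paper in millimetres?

A0 = 841 × 1189 mm (A0 has area 1 m², aspect 1:√2).
A1: ⌊1189/2⌋ × 841 = 594 × 841 mm
A2: ⌊841/2⌋ × 594 = 420 × 594 mm
A3: ⌊594/2⌋ × 420 = 297 × 420 mm
A4: ⌊420/2⌋ × 297 = 210 × 297 mm
A5: ⌊297/2⌋ × 210 = 148 × 210 mm
A6: ⌊210/2⌋ × 148 = 105 × 148 mm

105 × 148 mm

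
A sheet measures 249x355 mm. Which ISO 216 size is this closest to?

Aspect ratio 355/249 ≈ 1.426 — close to the ISO √2 ≈ 1.414.
In the B-series (B0 = 1000 × 1414 mm): B4 = 250 × 353 mm.
Off by 3 mm total — nearest standard size.

B4 (250 × 353 mm)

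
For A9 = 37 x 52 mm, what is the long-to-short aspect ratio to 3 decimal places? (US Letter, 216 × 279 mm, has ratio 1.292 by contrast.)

52 / 37 = 1.405
ISO 216 targets √2 ≈ 1.414; the -0.009 deviation is from mm rounding.

1.405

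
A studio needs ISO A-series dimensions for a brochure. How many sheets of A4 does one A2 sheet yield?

A2 = 420 × 594 mm; A4 = 210 × 297 mm.
Each halving step doubles the count; 2 steps from A2 to A4.
2^2 = 4.

4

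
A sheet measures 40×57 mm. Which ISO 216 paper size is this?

Aspect ratio 57/40 ≈ 1.425 — close to the ISO √2 ≈ 1.414.
In the C-series (envelope sizes, between A and B): C9 = 40 × 57 mm.

C9 (40 × 57 mm)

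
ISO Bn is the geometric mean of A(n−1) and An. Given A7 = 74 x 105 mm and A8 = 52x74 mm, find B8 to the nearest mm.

Short side: √(74 · 52) = √3848 ≈ 62.0 → 62 mm
Long side: √(105 · 74) = √7770 ≈ 88.1 → 88 mm

62 × 88 mm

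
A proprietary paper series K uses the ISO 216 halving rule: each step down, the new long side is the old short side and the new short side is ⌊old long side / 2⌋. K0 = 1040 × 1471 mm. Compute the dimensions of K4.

K1 = 735 × 1040 mm (from K0 by 1 halving).
K2: ⌊1040/2⌋ × 735 = 520 × 735 mm
K3: ⌊735/2⌋ × 520 = 367 × 520 mm
K4: ⌊520/2⌋ × 367 = 260 × 367 mm

260 × 367 mm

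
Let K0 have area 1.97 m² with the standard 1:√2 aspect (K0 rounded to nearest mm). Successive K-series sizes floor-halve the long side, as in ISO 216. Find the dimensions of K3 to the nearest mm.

417 × 590 mm

Let K0's short side be w mm. w · w√2 = 1.97 m² = 1,970,000 mm², so w ≈ 1180.3 mm and w√2 ≈ 1669.1 mm → K0 = 1180 × 1669 mm.
K1: ⌊1669/2⌋ × 1180 = 834 × 1180 mm
K2: ⌊1180/2⌋ × 834 = 590 × 834 mm
K3: ⌊834/2⌋ × 590 = 417 × 590 mm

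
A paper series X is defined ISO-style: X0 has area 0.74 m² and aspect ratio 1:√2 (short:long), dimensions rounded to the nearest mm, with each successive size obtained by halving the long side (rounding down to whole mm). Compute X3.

Let X0's short side be w mm. w · w√2 = 0.74 m² = 740,000 mm², so w ≈ 723.4 mm and w√2 ≈ 1023.0 mm → X0 = 723 × 1023 mm.
X1: ⌊1023/2⌋ × 723 = 511 × 723 mm
X2: ⌊723/2⌋ × 511 = 361 × 511 mm
X3: ⌊511/2⌋ × 361 = 255 × 361 mm

255 × 361 mm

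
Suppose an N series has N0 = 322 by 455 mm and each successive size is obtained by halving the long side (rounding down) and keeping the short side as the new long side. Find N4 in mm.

N1: ⌊455/2⌋ × 322 = 227 × 322 mm
N2: ⌊322/2⌋ × 227 = 161 × 227 mm
N3: ⌊227/2⌋ × 161 = 113 × 161 mm
N4: ⌊161/2⌋ × 113 = 80 × 113 mm

80 × 113 mm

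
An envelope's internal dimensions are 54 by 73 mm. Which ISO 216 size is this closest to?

A8 (52 × 74 mm)

Aspect ratio 73/54 ≈ 1.352 (ISO target is √2 ≈ 1.414).
In the A-series (A0 area = 1 m²): A8 = 52 × 74 mm.
Off by 3 mm total — nearest standard size.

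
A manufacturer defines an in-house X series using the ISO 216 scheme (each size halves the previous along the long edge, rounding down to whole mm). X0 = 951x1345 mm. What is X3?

336 × 475 mm

X1: ⌊1345/2⌋ × 951 = 672 × 951 mm
X2: ⌊951/2⌋ × 672 = 475 × 672 mm
X3: ⌊672/2⌋ × 475 = 336 × 475 mm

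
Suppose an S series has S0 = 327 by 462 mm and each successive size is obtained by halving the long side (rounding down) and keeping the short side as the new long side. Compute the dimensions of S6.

40 × 57 mm

S1 = 231 × 327 mm (from S0 by 1 halving).
S2: ⌊327/2⌋ × 231 = 163 × 231 mm
S3: ⌊231/2⌋ × 163 = 115 × 163 mm
S4: ⌊163/2⌋ × 115 = 81 × 115 mm
S5: ⌊115/2⌋ × 81 = 57 × 81 mm
S6: ⌊81/2⌋ × 57 = 40 × 57 mm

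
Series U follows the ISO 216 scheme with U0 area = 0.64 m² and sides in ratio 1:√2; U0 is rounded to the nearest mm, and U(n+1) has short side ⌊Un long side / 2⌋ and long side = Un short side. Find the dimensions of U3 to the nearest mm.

Let U0's short side be w mm. w · w√2 = 0.64 m² = 640,000 mm², so w ≈ 672.7 mm and w√2 ≈ 951.4 mm → U0 = 673 × 951 mm.
U1: ⌊951/2⌋ × 673 = 475 × 673 mm
U2: ⌊673/2⌋ × 475 = 336 × 475 mm
U3: ⌊475/2⌋ × 336 = 237 × 336 mm

237 × 336 mm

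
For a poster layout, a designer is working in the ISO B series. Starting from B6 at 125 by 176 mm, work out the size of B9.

B7: ⌊176/2⌋ × 125 = 88 × 125 mm
B8: ⌊125/2⌋ × 88 = 62 × 88 mm
B9: ⌊88/2⌋ × 62 = 44 × 62 mm

44 × 62 mm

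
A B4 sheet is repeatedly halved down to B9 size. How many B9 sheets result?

Each ISO step halves the sheet: 1 × B4 → 2 × B5 → 4 × B6 → 8 × B7 → …
From B4 to B9 is 5 halving steps: 2^5 = 32.

32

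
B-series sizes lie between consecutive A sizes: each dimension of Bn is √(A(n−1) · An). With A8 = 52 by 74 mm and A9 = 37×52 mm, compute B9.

44 × 62 mm

Short side: √(52 · 37) = √1924 ≈ 43.9 → 44 mm
Long side: √(74 · 52) = √3848 ≈ 62.0 → 62 mm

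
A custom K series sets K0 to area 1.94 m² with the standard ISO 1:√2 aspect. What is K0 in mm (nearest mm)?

Let the short side be w mm. Then w · w√2 = 1.94 m² = 1,940,000 mm².
w² = 1,940,000/√2, so w ≈ 1171.2 mm; long side = w√2 ≈ 1656.4 mm.

1171 × 1656 mm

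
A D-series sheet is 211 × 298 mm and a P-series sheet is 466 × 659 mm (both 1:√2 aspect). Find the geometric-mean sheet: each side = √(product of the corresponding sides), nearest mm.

314 × 443 mm

Short side: √(211 · 466) = √98326 ≈ 313.6 → 314 mm
Long side: √(298 · 659) = √196382 ≈ 443.2 → 443 mm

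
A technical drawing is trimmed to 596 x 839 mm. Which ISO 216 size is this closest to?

A1 (594 × 841 mm)

Aspect ratio 839/596 ≈ 1.408 — close to the ISO √2 ≈ 1.414.
In the A-series (A0 area = 1 m²): A1 = 594 × 841 mm.
Off by 4 mm total — nearest standard size.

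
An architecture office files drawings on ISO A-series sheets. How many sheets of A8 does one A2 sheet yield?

A2 = 420 × 594 mm; A8 = 52 × 74 mm.
Each halving step doubles the count; 6 steps from A2 to A8.
2^6 = 64.

64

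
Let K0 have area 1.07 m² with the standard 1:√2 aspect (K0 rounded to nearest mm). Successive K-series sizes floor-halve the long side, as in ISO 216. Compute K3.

Let K0's short side be w mm. w · w√2 = 1.07 m² = 1,070,000 mm², so w ≈ 869.8 mm and w√2 ≈ 1230.1 mm → K0 = 870 × 1230 mm.
K1: ⌊1230/2⌋ × 870 = 615 × 870 mm
K2: ⌊870/2⌋ × 615 = 435 × 615 mm
K3: ⌊615/2⌋ × 435 = 307 × 435 mm

307 × 435 mm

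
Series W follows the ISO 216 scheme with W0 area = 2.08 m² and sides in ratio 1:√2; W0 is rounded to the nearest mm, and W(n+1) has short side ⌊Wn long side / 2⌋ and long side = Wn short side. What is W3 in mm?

Let W0's short side be w mm. w · w√2 = 2.08 m² = 2,080,000 mm², so w ≈ 1212.8 mm and w√2 ≈ 1715.1 mm → W0 = 1213 × 1715 mm.
W1: ⌊1715/2⌋ × 1213 = 857 × 1213 mm
W2: ⌊1213/2⌋ × 857 = 606 × 857 mm
W3: ⌊857/2⌋ × 606 = 428 × 606 mm

428 × 606 mm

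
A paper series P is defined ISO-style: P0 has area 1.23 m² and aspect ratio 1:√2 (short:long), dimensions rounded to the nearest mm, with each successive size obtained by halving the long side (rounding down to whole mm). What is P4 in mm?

233 × 329 mm

Let P0's short side be w mm. w · w√2 = 1.23 m² = 1,230,000 mm², so w ≈ 932.6 mm and w√2 ≈ 1318.9 mm → P0 = 933 × 1319 mm.
P1: ⌊1319/2⌋ × 933 = 659 × 933 mm
P2: ⌊933/2⌋ × 659 = 466 × 659 mm
P3: ⌊659/2⌋ × 466 = 329 × 466 mm
P4: ⌊466/2⌋ × 329 = 233 × 329 mm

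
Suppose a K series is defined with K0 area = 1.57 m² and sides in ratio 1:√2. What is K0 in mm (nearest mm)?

1054 × 1490 mm

Let the short side be w mm. Then w · w√2 = 1.57 m² = 1,570,000 mm².
w² = 1,570,000/√2, so w ≈ 1053.6 mm; long side = w√2 ≈ 1490.1 mm.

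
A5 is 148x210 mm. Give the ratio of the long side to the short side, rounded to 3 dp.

210 / 148 = 1.419
ISO 216 targets √2 ≈ 1.414; the +0.005 deviation is from mm rounding.

1.419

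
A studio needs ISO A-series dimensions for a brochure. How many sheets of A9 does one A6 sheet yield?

8

A6 = 105 × 148 mm; A9 = 37 × 52 mm.
Each halving step doubles the count; 3 steps from A6 to A9.
2^3 = 8.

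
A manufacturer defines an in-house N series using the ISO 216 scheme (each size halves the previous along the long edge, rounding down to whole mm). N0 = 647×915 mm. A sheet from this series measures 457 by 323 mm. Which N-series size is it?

N2

N0: 647 × 915 mm
N1: 457 × 647 mm
N2: 323 × 457 mm
N3: 228 × 323 mm
→ matches N2.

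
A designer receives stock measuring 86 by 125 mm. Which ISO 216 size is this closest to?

Aspect ratio 125/86 ≈ 1.453 (ISO target is √2 ≈ 1.414).
In the B-series (B0 = 1000 × 1414 mm): B7 = 88 × 125 mm.
Off by 2 mm total — nearest standard size.

B7 (88 × 125 mm)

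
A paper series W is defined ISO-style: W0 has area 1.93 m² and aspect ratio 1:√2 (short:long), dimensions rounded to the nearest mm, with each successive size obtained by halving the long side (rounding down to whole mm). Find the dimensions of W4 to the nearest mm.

292 × 413 mm

Let W0's short side be w mm. w · w√2 = 1.93 m² = 1,930,000 mm², so w ≈ 1168.2 mm and w√2 ≈ 1652.1 mm → W0 = 1168 × 1652 mm.
W1: ⌊1652/2⌋ × 1168 = 826 × 1168 mm
W2: ⌊1168/2⌋ × 826 = 584 × 826 mm
W3: ⌊826/2⌋ × 584 = 413 × 584 mm
W4: ⌊584/2⌋ × 413 = 292 × 413 mm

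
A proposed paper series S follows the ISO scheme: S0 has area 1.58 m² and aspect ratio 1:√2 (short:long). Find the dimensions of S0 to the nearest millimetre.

Let the short side be w mm. Then w · w√2 = 1.58 m² = 1,580,000 mm².
w² = 1,580,000/√2, so w ≈ 1057.0 mm; long side = w√2 ≈ 1494.8 mm.

1057 × 1495 mm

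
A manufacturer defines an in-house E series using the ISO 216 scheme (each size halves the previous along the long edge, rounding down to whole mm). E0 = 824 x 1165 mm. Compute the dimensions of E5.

E1: ⌊1165/2⌋ × 824 = 582 × 824 mm
E2: ⌊824/2⌋ × 582 = 412 × 582 mm
E3: ⌊582/2⌋ × 412 = 291 × 412 mm
E4: ⌊412/2⌋ × 291 = 206 × 291 mm
E5: ⌊291/2⌋ × 206 = 145 × 206 mm

145 × 206 mm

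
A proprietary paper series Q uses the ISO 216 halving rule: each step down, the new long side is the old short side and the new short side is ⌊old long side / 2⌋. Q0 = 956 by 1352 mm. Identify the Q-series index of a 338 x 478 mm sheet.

Q3

Q0: 956 × 1352 mm
Q1: 676 × 956 mm
Q2: 478 × 676 mm
Q3: 338 × 478 mm
Q4: 239 × 338 mm
→ matches Q3.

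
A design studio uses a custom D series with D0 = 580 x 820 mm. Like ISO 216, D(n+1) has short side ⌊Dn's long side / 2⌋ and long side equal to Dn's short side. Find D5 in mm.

D1: ⌊820/2⌋ × 580 = 410 × 580 mm
D2: ⌊580/2⌋ × 410 = 290 × 410 mm
D3: ⌊410/2⌋ × 290 = 205 × 290 mm
D4: ⌊290/2⌋ × 205 = 145 × 205 mm
D5: ⌊205/2⌋ × 145 = 102 × 145 mm

102 × 145 mm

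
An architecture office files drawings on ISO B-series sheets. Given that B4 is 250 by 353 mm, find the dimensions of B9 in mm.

44 × 62 mm

B5: ⌊353/2⌋ × 250 = 176 × 250 mm
B6: ⌊250/2⌋ × 176 = 125 × 176 mm
B7: ⌊176/2⌋ × 125 = 88 × 125 mm
B8: ⌊125/2⌋ × 88 = 62 × 88 mm
B9: ⌊88/2⌋ × 62 = 44 × 62 mm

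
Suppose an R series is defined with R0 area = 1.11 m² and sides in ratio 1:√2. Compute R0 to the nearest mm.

886 × 1253 mm

Let the short side be w mm. Then w · w√2 = 1.11 m² = 1,110,000 mm².
w² = 1,110,000/√2, so w ≈ 885.9 mm; long side = w√2 ≈ 1252.9 mm.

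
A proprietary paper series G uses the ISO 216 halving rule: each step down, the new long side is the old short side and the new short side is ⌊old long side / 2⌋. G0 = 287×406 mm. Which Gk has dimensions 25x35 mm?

G0: 287 × 406 mm
G1: 203 × 287 mm
G2: 143 × 203 mm
G3: 101 × 143 mm
G4: 71 × 101 mm
G5: 50 × 71 mm
G6: 35 × 50 mm
G7: 25 × 35 mm
G8: 17 × 25 mm
→ matches G7.

G7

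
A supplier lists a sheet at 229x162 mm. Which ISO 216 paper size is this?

Aspect ratio 229/162 ≈ 1.414 — close to the ISO √2 ≈ 1.414.
In the C-series (envelope sizes, between A and B): C5 = 162 × 229 mm.

C5 (162 × 229 mm)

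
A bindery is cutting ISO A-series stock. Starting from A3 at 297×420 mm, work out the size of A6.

A4: ⌊420/2⌋ × 297 = 210 × 297 mm
A5: ⌊297/2⌋ × 210 = 148 × 210 mm
A6: ⌊210/2⌋ × 148 = 105 × 148 mm

105 × 148 mm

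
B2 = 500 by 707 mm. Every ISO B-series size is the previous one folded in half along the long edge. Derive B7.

B3: ⌊707/2⌋ × 500 = 353 × 500 mm
B4: ⌊500/2⌋ × 353 = 250 × 353 mm
B5: ⌊353/2⌋ × 250 = 176 × 250 mm
B6: ⌊250/2⌋ × 176 = 125 × 176 mm
B7: ⌊176/2⌋ × 125 = 88 × 125 mm

88 × 125 mm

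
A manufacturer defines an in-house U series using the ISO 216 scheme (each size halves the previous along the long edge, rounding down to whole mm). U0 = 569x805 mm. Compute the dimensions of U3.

U1: ⌊805/2⌋ × 569 = 402 × 569 mm
U2: ⌊569/2⌋ × 402 = 284 × 402 mm
U3: ⌊402/2⌋ × 284 = 201 × 284 mm

201 × 284 mm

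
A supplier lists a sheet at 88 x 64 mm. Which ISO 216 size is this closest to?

Aspect ratio 88/64 ≈ 1.375 (ISO target is √2 ≈ 1.414).
In the B-series (B0 = 1000 × 1414 mm): B8 = 62 × 88 mm.
Off by 2 mm total — nearest standard size.

B8 (62 × 88 mm)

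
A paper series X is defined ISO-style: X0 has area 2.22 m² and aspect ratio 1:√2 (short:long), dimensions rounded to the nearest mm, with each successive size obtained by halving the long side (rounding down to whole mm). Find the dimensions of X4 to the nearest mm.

Let X0's short side be w mm. w · w√2 = 2.22 m² = 2,220,000 mm², so w ≈ 1252.9 mm and w√2 ≈ 1771.9 mm → X0 = 1253 × 1772 mm.
X1: ⌊1772/2⌋ × 1253 = 886 × 1253 mm
X2: ⌊1253/2⌋ × 886 = 626 × 886 mm
X3: ⌊886/2⌋ × 626 = 443 × 626 mm
X4: ⌊626/2⌋ × 443 = 313 × 443 mm

313 × 443 mm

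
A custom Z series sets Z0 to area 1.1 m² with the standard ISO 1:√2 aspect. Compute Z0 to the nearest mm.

Let the short side be w mm. Then w · w√2 = 1.1 m² = 1,100,000 mm².
w² = 1,100,000/√2, so w ≈ 881.9 mm; long side = w√2 ≈ 1247.3 mm.

882 × 1247 mm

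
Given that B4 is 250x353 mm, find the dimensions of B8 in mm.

B5: ⌊353/2⌋ × 250 = 176 × 250 mm
B6: ⌊250/2⌋ × 176 = 125 × 176 mm
B7: ⌊176/2⌋ × 125 = 88 × 125 mm
B8: ⌊125/2⌋ × 88 = 62 × 88 mm

62 × 88 mm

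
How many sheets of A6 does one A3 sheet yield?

8

Each ISO step halves the sheet: 1 × A3 → 2 × A4 → 4 × A5 → 8 × A6
From A3 to A6 is 3 halving steps: 2^3 = 8.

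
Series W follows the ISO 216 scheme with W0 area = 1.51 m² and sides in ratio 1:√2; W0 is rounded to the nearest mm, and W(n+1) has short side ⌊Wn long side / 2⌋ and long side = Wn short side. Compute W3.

365 × 516 mm

Let W0's short side be w mm. w · w√2 = 1.51 m² = 1,510,000 mm², so w ≈ 1033.3 mm and w√2 ≈ 1461.3 mm → W0 = 1033 × 1461 mm.
W1: ⌊1461/2⌋ × 1033 = 730 × 1033 mm
W2: ⌊1033/2⌋ × 730 = 516 × 730 mm
W3: ⌊730/2⌋ × 516 = 365 × 516 mm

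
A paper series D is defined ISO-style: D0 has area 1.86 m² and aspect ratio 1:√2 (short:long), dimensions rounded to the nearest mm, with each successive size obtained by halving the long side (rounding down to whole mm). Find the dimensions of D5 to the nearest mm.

Let D0's short side be w mm. w · w√2 = 1.86 m² = 1,860,000 mm², so w ≈ 1146.8 mm and w√2 ≈ 1621.9 mm → D0 = 1147 × 1622 mm.
D1: ⌊1622/2⌋ × 1147 = 811 × 1147 mm
D2: ⌊1147/2⌋ × 811 = 573 × 811 mm
D3: ⌊811/2⌋ × 573 = 405 × 573 mm
D4: ⌊573/2⌋ × 405 = 286 × 405 mm
D5: ⌊405/2⌋ × 286 = 202 × 286 mm

202 × 286 mm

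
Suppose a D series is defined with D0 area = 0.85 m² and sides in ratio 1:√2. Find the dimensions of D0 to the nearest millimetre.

775 × 1096 mm

Let the short side be w mm. Then w · w√2 = 0.85 m² = 850,000 mm².
w² = 850,000/√2, so w ≈ 775.3 mm; long side = w√2 ≈ 1096.4 mm.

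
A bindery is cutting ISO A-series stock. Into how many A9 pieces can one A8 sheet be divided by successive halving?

A8 = 52 × 74 mm; A9 = 37 × 52 mm.
Each halving step doubles the count; 1 step from A8 to A9.
2^1 = 2.

2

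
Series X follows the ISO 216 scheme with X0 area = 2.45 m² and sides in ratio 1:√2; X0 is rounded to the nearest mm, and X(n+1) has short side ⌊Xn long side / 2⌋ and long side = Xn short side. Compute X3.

Let X0's short side be w mm. w · w√2 = 2.45 m² = 2,450,000 mm², so w ≈ 1316.2 mm and w√2 ≈ 1861.4 mm → X0 = 1316 × 1861 mm.
X1: ⌊1861/2⌋ × 1316 = 930 × 1316 mm
X2: ⌊1316/2⌋ × 930 = 658 × 930 mm
X3: ⌊930/2⌋ × 658 = 465 × 658 mm

465 × 658 mm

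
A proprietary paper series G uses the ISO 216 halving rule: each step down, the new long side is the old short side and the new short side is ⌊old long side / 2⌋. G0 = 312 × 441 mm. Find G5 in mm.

55 × 78 mm

G1: ⌊441/2⌋ × 312 = 220 × 312 mm
G2: ⌊312/2⌋ × 220 = 156 × 220 mm
G3: ⌊220/2⌋ × 156 = 110 × 156 mm
G4: ⌊156/2⌋ × 110 = 78 × 110 mm
G5: ⌊110/2⌋ × 78 = 55 × 78 mm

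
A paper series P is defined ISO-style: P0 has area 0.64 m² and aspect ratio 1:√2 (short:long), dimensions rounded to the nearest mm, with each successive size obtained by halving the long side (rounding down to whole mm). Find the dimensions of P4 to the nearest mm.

168 × 237 mm

Let P0's short side be w mm. w · w√2 = 0.64 m² = 640,000 mm², so w ≈ 672.7 mm and w√2 ≈ 951.4 mm → P0 = 673 × 951 mm.
P1: ⌊951/2⌋ × 673 = 475 × 673 mm
P2: ⌊673/2⌋ × 475 = 336 × 475 mm
P3: ⌊475/2⌋ × 336 = 237 × 336 mm
P4: ⌊336/2⌋ × 237 = 168 × 237 mm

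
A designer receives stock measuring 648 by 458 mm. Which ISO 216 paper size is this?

Aspect ratio 648/458 ≈ 1.415 — close to the ISO √2 ≈ 1.414.
In the C-series (envelope sizes, between A and B): C2 = 458 × 648 mm.

C2 (458 × 648 mm)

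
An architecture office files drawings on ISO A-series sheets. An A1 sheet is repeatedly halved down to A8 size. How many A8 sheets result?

Each ISO step halves the sheet: 1 × A1 → 2 × A2 → 4 × A3 → 8 × A4 → …
From A1 to A8 is 7 halving steps: 2^7 = 128.

128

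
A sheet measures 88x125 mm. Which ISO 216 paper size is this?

Aspect ratio 125/88 ≈ 1.420 — close to the ISO √2 ≈ 1.414.
In the B-series (B0 = 1000 × 1414 mm): B7 = 88 × 125 mm.

B7 (88 × 125 mm)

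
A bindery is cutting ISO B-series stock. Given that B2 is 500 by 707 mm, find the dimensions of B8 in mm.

B3: ⌊707/2⌋ × 500 = 353 × 500 mm
B4: ⌊500/2⌋ × 353 = 250 × 353 mm
B5: ⌊353/2⌋ × 250 = 176 × 250 mm
B6: ⌊250/2⌋ × 176 = 125 × 176 mm
B7: ⌊176/2⌋ × 125 = 88 × 125 mm
B8: ⌊125/2⌋ × 88 = 62 × 88 mm

62 × 88 mm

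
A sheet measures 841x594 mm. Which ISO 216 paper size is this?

A1 (594 × 841 mm)

Aspect ratio 841/594 ≈ 1.416 — close to the ISO √2 ≈ 1.414.
In the A-series (A0 area = 1 m²): A1 = 594 × 841 mm.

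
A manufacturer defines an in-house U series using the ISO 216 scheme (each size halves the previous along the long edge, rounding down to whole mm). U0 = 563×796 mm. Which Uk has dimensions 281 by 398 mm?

U2

U0: 563 × 796 mm
U1: 398 × 563 mm
U2: 281 × 398 mm
U3: 199 × 281 mm
→ matches U2.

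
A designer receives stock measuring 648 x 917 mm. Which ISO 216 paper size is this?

Aspect ratio 917/648 ≈ 1.415 — close to the ISO √2 ≈ 1.414.
In the C-series (envelope sizes, between A and B): C1 = 648 × 917 mm.

C1 (648 × 917 mm)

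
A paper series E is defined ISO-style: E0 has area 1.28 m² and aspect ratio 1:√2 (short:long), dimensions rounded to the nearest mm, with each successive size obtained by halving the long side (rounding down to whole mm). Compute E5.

168 × 237 mm

Let E0's short side be w mm. w · w√2 = 1.28 m² = 1,280,000 mm², so w ≈ 951.4 mm and w√2 ≈ 1345.4 mm → E0 = 951 × 1345 mm.
E1: ⌊1345/2⌋ × 951 = 672 × 951 mm
E2: ⌊951/2⌋ × 672 = 475 × 672 mm
E3: ⌊672/2⌋ × 475 = 336 × 475 mm
E4: ⌊475/2⌋ × 336 = 237 × 336 mm
E5: ⌊336/2⌋ × 237 = 168 × 237 mm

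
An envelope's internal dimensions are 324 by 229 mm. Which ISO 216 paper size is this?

Aspect ratio 324/229 ≈ 1.415 — close to the ISO √2 ≈ 1.414.
In the C-series (envelope sizes, between A and B): C4 = 229 × 324 mm.

C4 (229 × 324 mm)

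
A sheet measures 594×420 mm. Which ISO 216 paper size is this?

A2 (420 × 594 mm)

Aspect ratio 594/420 ≈ 1.414 — close to the ISO √2 ≈ 1.414.
In the A-series (A0 area = 1 m²): A2 = 420 × 594 mm.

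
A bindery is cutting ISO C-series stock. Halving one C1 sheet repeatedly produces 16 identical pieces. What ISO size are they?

C5

16 = 2^4, so 4 halving steps.
C1 → C2 → … → C5 after 4 steps.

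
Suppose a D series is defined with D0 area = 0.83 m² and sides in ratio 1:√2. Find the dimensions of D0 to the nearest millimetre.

766 × 1083 mm

Let the short side be w mm. Then w · w√2 = 0.83 m² = 830,000 mm².
w² = 830,000/√2, so w ≈ 766.1 mm; long side = w√2 ≈ 1083.4 mm.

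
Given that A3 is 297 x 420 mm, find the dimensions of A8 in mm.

52 × 74 mm

A4: ⌊420/2⌋ × 297 = 210 × 297 mm
A5: ⌊297/2⌋ × 210 = 148 × 210 mm
A6: ⌊210/2⌋ × 148 = 105 × 148 mm
A7: ⌊148/2⌋ × 105 = 74 × 105 mm
A8: ⌊105/2⌋ × 74 = 52 × 74 mm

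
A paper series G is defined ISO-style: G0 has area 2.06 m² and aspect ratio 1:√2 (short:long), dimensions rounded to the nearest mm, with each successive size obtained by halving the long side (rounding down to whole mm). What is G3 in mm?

426 × 603 mm

Let G0's short side be w mm. w · w√2 = 2.06 m² = 2,060,000 mm², so w ≈ 1206.9 mm and w√2 ≈ 1706.8 mm → G0 = 1207 × 1707 mm.
G1: ⌊1707/2⌋ × 1207 = 853 × 1207 mm
G2: ⌊1207/2⌋ × 853 = 603 × 853 mm
G3: ⌊853/2⌋ × 603 = 426 × 603 mm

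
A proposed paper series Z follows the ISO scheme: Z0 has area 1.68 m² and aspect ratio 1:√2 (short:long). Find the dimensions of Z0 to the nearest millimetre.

1090 × 1541 mm

Let the short side be w mm. Then w · w√2 = 1.68 m² = 1,680,000 mm².
w² = 1,680,000/√2, so w ≈ 1089.9 mm; long side = w√2 ≈ 1541.4 mm.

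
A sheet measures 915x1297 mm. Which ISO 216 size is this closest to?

Aspect ratio 1297/915 ≈ 1.417 — close to the ISO √2 ≈ 1.414.
In the C-series (envelope sizes, between A and B): C0 = 917 × 1297 mm.
Off by 2 mm total — nearest standard size.

C0 (917 × 1297 mm)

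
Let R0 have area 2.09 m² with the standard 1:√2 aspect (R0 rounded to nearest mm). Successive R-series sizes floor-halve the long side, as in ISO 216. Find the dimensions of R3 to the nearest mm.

429 × 608 mm

Let R0's short side be w mm. w · w√2 = 2.09 m² = 2,090,000 mm², so w ≈ 1215.7 mm and w√2 ≈ 1719.2 mm → R0 = 1216 × 1719 mm.
R1: ⌊1719/2⌋ × 1216 = 859 × 1216 mm
R2: ⌊1216/2⌋ × 859 = 608 × 859 mm
R3: ⌊859/2⌋ × 608 = 429 × 608 mm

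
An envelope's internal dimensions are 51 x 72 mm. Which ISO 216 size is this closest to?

A8 (52 × 74 mm)

Aspect ratio 72/51 ≈ 1.412 — close to the ISO √2 ≈ 1.414.
In the A-series (A0 area = 1 m²): A8 = 52 × 74 mm.
Off by 3 mm total — nearest standard size.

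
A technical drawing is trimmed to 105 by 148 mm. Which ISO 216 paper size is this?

A6 (105 × 148 mm)

Aspect ratio 148/105 ≈ 1.410 — close to the ISO √2 ≈ 1.414.
In the A-series (A0 area = 1 m²): A6 = 105 × 148 mm.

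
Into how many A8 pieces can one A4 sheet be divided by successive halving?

A4 = 210 × 297 mm; A8 = 52 × 74 mm.
Each halving step doubles the count; 4 steps from A4 to A8.
2^4 = 16.

16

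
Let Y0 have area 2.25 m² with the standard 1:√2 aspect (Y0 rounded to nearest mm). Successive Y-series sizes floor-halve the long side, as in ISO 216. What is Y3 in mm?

446 × 630 mm

Let Y0's short side be w mm. w · w√2 = 2.25 m² = 2,250,000 mm², so w ≈ 1261.3 mm and w√2 ≈ 1783.8 mm → Y0 = 1261 × 1784 mm.
Y1: ⌊1784/2⌋ × 1261 = 892 × 1261 mm
Y2: ⌊1261/2⌋ × 892 = 630 × 892 mm
Y3: ⌊892/2⌋ × 630 = 446 × 630 mm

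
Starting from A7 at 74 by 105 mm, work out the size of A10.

26 × 37 mm

A8: ⌊105/2⌋ × 74 = 52 × 74 mm
A9: ⌊74/2⌋ × 52 = 37 × 52 mm
A10: ⌊52/2⌋ × 37 = 26 × 37 mm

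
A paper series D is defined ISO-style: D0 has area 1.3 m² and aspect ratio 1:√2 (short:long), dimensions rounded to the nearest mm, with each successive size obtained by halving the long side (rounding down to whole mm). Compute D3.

Let D0's short side be w mm. w · w√2 = 1.3 m² = 1,300,000 mm², so w ≈ 958.8 mm and w√2 ≈ 1355.9 mm → D0 = 959 × 1356 mm.
D1: ⌊1356/2⌋ × 959 = 678 × 959 mm
D2: ⌊959/2⌋ × 678 = 479 × 678 mm
D3: ⌊678/2⌋ × 479 = 339 × 479 mm

339 × 479 mm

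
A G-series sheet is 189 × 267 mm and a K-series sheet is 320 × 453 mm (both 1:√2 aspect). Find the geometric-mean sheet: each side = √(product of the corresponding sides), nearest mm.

Short side: √(189 · 320) = √60480 ≈ 245.9 → 246 mm
Long side: √(267 · 453) = √120951 ≈ 347.8 → 348 mm

246 × 348 mm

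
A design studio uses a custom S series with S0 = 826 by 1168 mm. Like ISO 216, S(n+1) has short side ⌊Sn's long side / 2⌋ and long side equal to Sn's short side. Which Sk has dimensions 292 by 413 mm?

S3

S0: 826 × 1168 mm
S1: 584 × 826 mm
S2: 413 × 584 mm
S3: 292 × 413 mm
S4: 206 × 292 mm
→ matches S3.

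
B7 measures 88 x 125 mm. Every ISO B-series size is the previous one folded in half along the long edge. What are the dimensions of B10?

31 × 44 mm

B8: ⌊125/2⌋ × 88 = 62 × 88 mm
B9: ⌊88/2⌋ × 62 = 44 × 62 mm
B10: ⌊62/2⌋ × 44 = 31 × 44 mm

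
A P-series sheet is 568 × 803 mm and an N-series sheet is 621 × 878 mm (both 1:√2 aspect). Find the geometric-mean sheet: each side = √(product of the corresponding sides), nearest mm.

594 × 840 mm

Short side: √(568 · 621) = √352728 ≈ 593.9 → 594 mm
Long side: √(803 · 878) = √705034 ≈ 839.7 → 840 mm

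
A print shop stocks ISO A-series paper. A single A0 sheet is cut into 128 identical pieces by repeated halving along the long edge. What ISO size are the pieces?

128 = 2^7, so 7 halving steps.
A0 → A1 → … → A7 after 7 steps.

A7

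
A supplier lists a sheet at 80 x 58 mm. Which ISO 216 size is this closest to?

C8 (57 × 81 mm)

Aspect ratio 80/58 ≈ 1.379 (ISO target is √2 ≈ 1.414).
In the C-series (envelope sizes, between A and B): C8 = 57 × 81 mm.
Off by 2 mm total — nearest standard size.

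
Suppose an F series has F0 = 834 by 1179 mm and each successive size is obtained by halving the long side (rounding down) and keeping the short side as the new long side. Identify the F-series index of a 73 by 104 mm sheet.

F7

F0: 834 × 1179 mm
F1: 589 × 834 mm
F2: 417 × 589 mm
F3: 294 × 417 mm
F4: 208 × 294 mm
F5: 147 × 208 mm
F6: 104 × 147 mm
F7: 73 × 104 mm
F8: 52 × 73 mm
→ matches F7.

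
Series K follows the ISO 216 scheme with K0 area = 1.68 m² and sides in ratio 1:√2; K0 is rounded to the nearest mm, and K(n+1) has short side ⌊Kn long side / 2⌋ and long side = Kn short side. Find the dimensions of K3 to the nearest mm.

Let K0's short side be w mm. w · w√2 = 1.68 m² = 1,680,000 mm², so w ≈ 1089.9 mm and w√2 ≈ 1541.4 mm → K0 = 1090 × 1541 mm.
K1: ⌊1541/2⌋ × 1090 = 770 × 1090 mm
K2: ⌊1090/2⌋ × 770 = 545 × 770 mm
K3: ⌊770/2⌋ × 545 = 385 × 545 mm

385 × 545 mm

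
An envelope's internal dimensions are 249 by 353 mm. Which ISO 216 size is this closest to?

B4 (250 × 353 mm)

Aspect ratio 353/249 ≈ 1.418 — close to the ISO √2 ≈ 1.414.
In the B-series (B0 = 1000 × 1414 mm): B4 = 250 × 353 mm.
Off by 1 mm total — nearest standard size.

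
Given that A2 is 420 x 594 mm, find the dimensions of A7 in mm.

74 × 105 mm

A3: ⌊594/2⌋ × 420 = 297 × 420 mm
A4: ⌊420/2⌋ × 297 = 210 × 297 mm
A5: ⌊297/2⌋ × 210 = 148 × 210 mm
A6: ⌊210/2⌋ × 148 = 105 × 148 mm
A7: ⌊148/2⌋ × 105 = 74 × 105 mm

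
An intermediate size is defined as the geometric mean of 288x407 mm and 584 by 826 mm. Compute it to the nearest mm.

410 × 580 mm

Short side: √(288 · 584) = √168192 ≈ 410.1 → 410 mm
Long side: √(407 · 826) = √336182 ≈ 579.8 → 580 mm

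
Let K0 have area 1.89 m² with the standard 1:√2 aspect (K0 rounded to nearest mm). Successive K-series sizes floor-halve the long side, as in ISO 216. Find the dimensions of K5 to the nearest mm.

Let K0's short side be w mm. w · w√2 = 1.89 m² = 1,890,000 mm², so w ≈ 1156.0 mm and w√2 ≈ 1634.9 mm → K0 = 1156 × 1635 mm.
K1: ⌊1635/2⌋ × 1156 = 817 × 1156 mm
K2: ⌊1156/2⌋ × 817 = 578 × 817 mm
K3: ⌊817/2⌋ × 578 = 408 × 578 mm
K4: ⌊578/2⌋ × 408 = 289 × 408 mm
K5: ⌊408/2⌋ × 289 = 204 × 289 mm

204 × 289 mm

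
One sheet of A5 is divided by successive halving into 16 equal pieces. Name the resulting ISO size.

A9

16 = 2^4, so 4 halving steps.
A5 → A6 → … → A9 after 4 steps.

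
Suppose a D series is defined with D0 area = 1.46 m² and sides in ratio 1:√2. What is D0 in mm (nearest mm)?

Let the short side be w mm. Then w · w√2 = 1.46 m² = 1,460,000 mm².
w² = 1,460,000/√2, so w ≈ 1016.1 mm; long side = w√2 ≈ 1436.9 mm.

1016 × 1437 mm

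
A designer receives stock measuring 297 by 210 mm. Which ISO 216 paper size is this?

A4 (210 × 297 mm)

Aspect ratio 297/210 ≈ 1.414 — close to the ISO √2 ≈ 1.414.
In the A-series (A0 area = 1 m²): A4 = 210 × 297 mm.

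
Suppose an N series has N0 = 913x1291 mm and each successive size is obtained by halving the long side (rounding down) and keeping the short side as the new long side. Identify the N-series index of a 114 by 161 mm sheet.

N0: 913 × 1291 mm
N1: 645 × 913 mm
N2: 456 × 645 mm
N3: 322 × 456 mm
N4: 228 × 322 mm
N5: 161 × 228 mm
N6: 114 × 161 mm
N7: 80 × 114 mm
→ matches N6.

N6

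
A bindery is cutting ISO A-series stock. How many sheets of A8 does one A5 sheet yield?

A5 = 148 × 210 mm; A8 = 52 × 74 mm.
Each halving step doubles the count; 3 steps from A5 to A8.
2^3 = 8.

8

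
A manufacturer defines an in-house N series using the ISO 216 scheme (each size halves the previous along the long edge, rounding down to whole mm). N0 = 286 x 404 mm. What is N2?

N1: ⌊404/2⌋ × 286 = 202 × 286 mm
N2: ⌊286/2⌋ × 202 = 143 × 202 mm

143 × 202 mm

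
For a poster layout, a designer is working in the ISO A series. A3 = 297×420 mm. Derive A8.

A4: ⌊420/2⌋ × 297 = 210 × 297 mm
A5: ⌊297/2⌋ × 210 = 148 × 210 mm
A6: ⌊210/2⌋ × 148 = 105 × 148 mm
A7: ⌊148/2⌋ × 105 = 74 × 105 mm
A8: ⌊105/2⌋ × 74 = 52 × 74 mm

52 × 74 mm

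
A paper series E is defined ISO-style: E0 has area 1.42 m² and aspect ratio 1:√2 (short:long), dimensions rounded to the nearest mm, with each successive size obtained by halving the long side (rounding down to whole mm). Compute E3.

Let E0's short side be w mm. w · w√2 = 1.42 m² = 1,420,000 mm², so w ≈ 1002.0 mm and w√2 ≈ 1417.1 mm → E0 = 1002 × 1417 mm.
E1: ⌊1417/2⌋ × 1002 = 708 × 1002 mm
E2: ⌊1002/2⌋ × 708 = 501 × 708 mm
E3: ⌊708/2⌋ × 501 = 354 × 501 mm

354 × 501 mm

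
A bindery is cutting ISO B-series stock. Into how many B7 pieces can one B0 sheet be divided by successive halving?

128

Each ISO step halves the sheet: 1 × B0 → 2 × B1 → 4 × B2 → 8 × B3 → …
From B0 to B7 is 7 halving steps: 2^7 = 128.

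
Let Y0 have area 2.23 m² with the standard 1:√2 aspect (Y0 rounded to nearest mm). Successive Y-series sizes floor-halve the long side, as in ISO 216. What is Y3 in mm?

444 × 628 mm

Let Y0's short side be w mm. w · w√2 = 2.23 m² = 2,230,000 mm², so w ≈ 1255.7 mm and w√2 ≈ 1775.9 mm → Y0 = 1256 × 1776 mm.
Y1: ⌊1776/2⌋ × 1256 = 888 × 1256 mm
Y2: ⌊1256/2⌋ × 888 = 628 × 888 mm
Y3: ⌊888/2⌋ × 628 = 444 × 628 mm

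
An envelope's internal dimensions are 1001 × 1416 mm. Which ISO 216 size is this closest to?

Aspect ratio 1416/1001 ≈ 1.415 — close to the ISO √2 ≈ 1.414.
In the B-series (B0 = 1000 × 1414 mm): B0 = 1000 × 1414 mm.
Off by 3 mm total — nearest standard size.

B0 (1000 × 1414 mm)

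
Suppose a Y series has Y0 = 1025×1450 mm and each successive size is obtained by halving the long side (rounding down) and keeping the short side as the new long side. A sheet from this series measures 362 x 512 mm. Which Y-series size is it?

Y3

Y0: 1025 × 1450 mm
Y1: 725 × 1025 mm
Y2: 512 × 725 mm
Y3: 362 × 512 mm
Y4: 256 × 362 mm
→ matches Y3.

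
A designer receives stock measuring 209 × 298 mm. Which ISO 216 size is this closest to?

Aspect ratio 298/209 ≈ 1.426 — close to the ISO √2 ≈ 1.414.
In the A-series (A0 area = 1 m²): A4 = 210 × 297 mm.
Off by 2 mm total — nearest standard size.

A4 (210 × 297 mm)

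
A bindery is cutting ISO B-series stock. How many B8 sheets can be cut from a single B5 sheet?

8

B5 = 176 × 250 mm; B8 = 62 × 88 mm.
Each halving step doubles the count; 3 steps from B5 to B8.
2^3 = 8.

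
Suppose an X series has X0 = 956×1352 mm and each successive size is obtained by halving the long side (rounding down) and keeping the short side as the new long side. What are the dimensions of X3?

X1: ⌊1352/2⌋ × 956 = 676 × 956 mm
X2: ⌊956/2⌋ × 676 = 478 × 676 mm
X3: ⌊676/2⌋ × 478 = 338 × 478 mm

338 × 478 mm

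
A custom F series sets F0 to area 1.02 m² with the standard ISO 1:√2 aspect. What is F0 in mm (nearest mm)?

849 × 1201 mm

Let the short side be w mm. Then w · w√2 = 1.02 m² = 1,020,000 mm².
w² = 1,020,000/√2, so w ≈ 849.3 mm; long side = w√2 ≈ 1201.0 mm.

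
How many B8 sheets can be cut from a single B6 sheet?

Each ISO step halves the sheet: 1 × B6 → 2 × B7 → 4 × B8
From B6 to B8 is 2 halving steps: 2^2 = 4.

4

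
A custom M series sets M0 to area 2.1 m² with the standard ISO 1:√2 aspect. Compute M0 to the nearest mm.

Let the short side be w mm. Then w · w√2 = 2.1 m² = 2,100,000 mm².
w² = 2,100,000/√2, so w ≈ 1218.6 mm; long side = w√2 ≈ 1723.3 mm.

1219 × 1723 mm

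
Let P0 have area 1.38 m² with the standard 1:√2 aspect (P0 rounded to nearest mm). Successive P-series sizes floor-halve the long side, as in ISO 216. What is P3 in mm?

Let P0's short side be w mm. w · w√2 = 1.38 m² = 1,380,000 mm², so w ≈ 987.8 mm and w√2 ≈ 1397.0 mm → P0 = 988 × 1397 mm.
P1: ⌊1397/2⌋ × 988 = 698 × 988 mm
P2: ⌊988/2⌋ × 698 = 494 × 698 mm
P3: ⌊698/2⌋ × 494 = 349 × 494 mm

349 × 494 mm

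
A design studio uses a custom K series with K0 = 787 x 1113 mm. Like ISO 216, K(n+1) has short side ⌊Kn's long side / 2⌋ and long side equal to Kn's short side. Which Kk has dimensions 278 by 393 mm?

K0: 787 × 1113 mm
K1: 556 × 787 mm
K2: 393 × 556 mm
K3: 278 × 393 mm
K4: 196 × 278 mm
→ matches K3.

K3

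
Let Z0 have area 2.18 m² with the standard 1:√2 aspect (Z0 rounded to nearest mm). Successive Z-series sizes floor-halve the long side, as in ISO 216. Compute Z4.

310 × 439 mm

Let Z0's short side be w mm. w · w√2 = 2.18 m² = 2,180,000 mm², so w ≈ 1241.6 mm and w√2 ≈ 1755.8 mm → Z0 = 1242 × 1756 mm.
Z1: ⌊1756/2⌋ × 1242 = 878 × 1242 mm
Z2: ⌊1242/2⌋ × 878 = 621 × 878 mm
Z3: ⌊878/2⌋ × 621 = 439 × 621 mm
Z4: ⌊621/2⌋ × 439 = 310 × 439 mm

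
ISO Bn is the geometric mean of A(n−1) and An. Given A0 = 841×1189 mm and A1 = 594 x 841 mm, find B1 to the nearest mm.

707 × 1000 mm

Short side: √(841 · 594) = √499554 ≈ 706.8 → 707 mm
Long side: √(1189 · 841) = √999949 ≈ 1000.0 → 1000 mm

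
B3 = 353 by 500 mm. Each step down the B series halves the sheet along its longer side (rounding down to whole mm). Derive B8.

B4: ⌊500/2⌋ × 353 = 250 × 353 mm
B5: ⌊353/2⌋ × 250 = 176 × 250 mm
B6: ⌊250/2⌋ × 176 = 125 × 176 mm
B7: ⌊176/2⌋ × 125 = 88 × 125 mm
B8: ⌊125/2⌋ × 88 = 62 × 88 mm

62 × 88 mm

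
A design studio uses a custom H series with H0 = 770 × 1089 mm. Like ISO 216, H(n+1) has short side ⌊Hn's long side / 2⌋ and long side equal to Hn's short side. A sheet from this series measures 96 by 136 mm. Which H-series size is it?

H0: 770 × 1089 mm
H1: 544 × 770 mm
H2: 385 × 544 mm
H3: 272 × 385 mm
H4: 192 × 272 mm
H5: 136 × 192 mm
H6: 96 × 136 mm
H7: 68 × 96 mm
→ matches H6.

H6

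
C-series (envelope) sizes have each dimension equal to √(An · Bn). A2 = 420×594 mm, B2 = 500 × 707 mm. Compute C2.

Short side: √(420 · 500) = √210000 ≈ 458.3 → 458 mm
Long side: √(594 · 707) = √419958 ≈ 648.0 → 648 mm

458 × 648 mm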